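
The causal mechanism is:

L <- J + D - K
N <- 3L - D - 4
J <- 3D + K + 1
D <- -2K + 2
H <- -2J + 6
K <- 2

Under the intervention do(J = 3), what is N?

-5

The intervention breaks the incoming arrows to J: J <- 3D + K + 1 no longer applies, and J = 3.
D = -2K + 2  [with K=2]  = -2
L = J + D - K  [with J=3, D=-2, K=2]  = -1
N = 3L - D - 4  [with L=-1, D=-2]  = -5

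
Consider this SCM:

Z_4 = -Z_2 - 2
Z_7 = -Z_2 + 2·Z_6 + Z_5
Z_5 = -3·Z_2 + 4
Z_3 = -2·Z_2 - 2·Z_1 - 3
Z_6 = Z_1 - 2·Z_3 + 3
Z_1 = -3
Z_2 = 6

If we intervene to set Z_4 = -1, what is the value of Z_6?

18

Under do(Z_4=-1), the mechanism Z_4 = -Z_2 - 2 is discarded; Z_4 is fixed at -1.
Since Z_6 is not a descendant of the intervened variable, it is unaffected.
Z_3 = -2·Z_2 - 2·Z_1 - 3  [with Z_2=6, Z_1=-3]  = -9
Z_6 = Z_1 - 2·Z_3 + 3  [with Z_1=-3, Z_3=-9]  = 18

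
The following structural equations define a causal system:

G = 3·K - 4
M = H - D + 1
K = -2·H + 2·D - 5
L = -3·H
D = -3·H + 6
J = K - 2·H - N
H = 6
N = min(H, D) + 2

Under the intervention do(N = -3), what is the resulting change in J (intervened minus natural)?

The intervention breaks the incoming arrows to N: N = min(H, D) + 2 no longer applies, and N = -3.
D = -3·H + 6  [with H=6]  = -12
K = -2·H + 2·D - 5  [with H=6, D=-12]  = -41
J = K - 2·H - N  [with K=-41, H=6, N=-3]  = -50
Without intervention: D = -3·H + 6  [with H=6]  = -12; N = min(H, D) + 2  [with H=6, D=-12]  = -10; K = -2·H + 2·D - 5  [with H=6, D=-12]  = -41; J = K - 2·H - N  [with K=-41, H=6, N=-10]  = -43.
Change = -50 − (-43) = -7.

-7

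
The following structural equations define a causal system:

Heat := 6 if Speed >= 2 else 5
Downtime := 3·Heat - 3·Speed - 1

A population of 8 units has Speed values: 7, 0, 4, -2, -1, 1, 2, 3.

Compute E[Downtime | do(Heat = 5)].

8.75

Every unit gets Heat=5 under the intervention. Downtime values become -7, 14, 2, 20, 17, 11, 8, 5; E[Downtime|do(Heat=5)] = 8.75.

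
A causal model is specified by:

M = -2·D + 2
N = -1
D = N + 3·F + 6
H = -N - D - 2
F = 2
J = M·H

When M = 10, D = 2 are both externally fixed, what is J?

The joint intervention fixes M = 10, D = 2, removing each variable's own equation.
H = -N - D - 2  [with N=-1, D=2]  = -3
J = M·H  [with M=10, H=-3]  = -30

-30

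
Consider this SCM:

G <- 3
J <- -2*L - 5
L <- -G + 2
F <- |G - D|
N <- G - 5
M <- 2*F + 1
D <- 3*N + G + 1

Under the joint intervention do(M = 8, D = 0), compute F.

3

The joint intervention fixes M = 8, D = 0, removing each variable's own equation.
F = |G - D|  [with G=3, D=0]  = 3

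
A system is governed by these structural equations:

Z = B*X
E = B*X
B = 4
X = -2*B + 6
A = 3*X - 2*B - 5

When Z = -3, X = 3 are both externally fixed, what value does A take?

-4

The joint intervention fixes Z = -3, X = 3, removing each variable's own equation.
A = 3*X - 2*B - 5  [with X=3, B=4]  = -4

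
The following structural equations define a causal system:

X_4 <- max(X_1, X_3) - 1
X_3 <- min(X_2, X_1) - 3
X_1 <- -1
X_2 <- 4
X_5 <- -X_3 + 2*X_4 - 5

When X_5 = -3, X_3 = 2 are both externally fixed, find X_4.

1

Under do(X_5 = -3, X_3 = 2), each intervened variable's structural equation is replaced by its fixed value.
X_4 = max(X_1, X_3) - 1  [with X_1=-1, X_3=2]  = 1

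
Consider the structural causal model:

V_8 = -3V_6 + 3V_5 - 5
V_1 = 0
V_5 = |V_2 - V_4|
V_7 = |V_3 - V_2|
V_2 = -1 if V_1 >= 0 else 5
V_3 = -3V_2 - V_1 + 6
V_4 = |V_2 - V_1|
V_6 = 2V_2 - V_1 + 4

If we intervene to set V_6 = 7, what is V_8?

Intervening sets V_6 = 7 and removes its equation (V_6 = 2V_2 - V_1 + 4).
V_2 = -1 if V_1 >= 0 else 5  [with V_1=0]  = -1
V_4 = |V_2 - V_1|  [with V_2=-1, V_1=0]  = 1
V_5 = |V_2 - V_4|  [with V_2=-1, V_4=1]  = 2
V_8 = -3V_6 + 3V_5 - 5  [with V_6=7, V_5=2]  = -20

-20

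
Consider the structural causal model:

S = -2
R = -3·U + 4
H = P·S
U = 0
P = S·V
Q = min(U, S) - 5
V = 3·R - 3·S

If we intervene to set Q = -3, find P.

The intervention breaks the incoming arrows to Q: Q = min(U, S) - 5 no longer applies, and Q = -3.
Since P is not a descendant of the intervened variable, it is unaffected.
R = -3·U + 4  [with U=0]  = 4
V = 3·R - 3·S  [with R=4, S=-2]  = 18
P = S·V  [with S=-2, V=18]  = -36

-36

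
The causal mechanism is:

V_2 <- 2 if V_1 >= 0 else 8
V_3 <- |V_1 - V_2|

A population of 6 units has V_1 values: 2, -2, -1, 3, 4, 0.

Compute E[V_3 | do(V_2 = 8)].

7

Under do(V_2=8), V_2's equation is replaced by V_2=8 for every unit. Per-unit V_3: 6, 10, 9, 5, 4, 8. Mean = 7.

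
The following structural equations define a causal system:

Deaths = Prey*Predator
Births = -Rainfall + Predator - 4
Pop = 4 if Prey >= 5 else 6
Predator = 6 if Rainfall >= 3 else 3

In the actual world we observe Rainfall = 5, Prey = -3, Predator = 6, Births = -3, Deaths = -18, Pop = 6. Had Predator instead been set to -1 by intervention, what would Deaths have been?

3

do(Predator=-1) replaces the equation Predator = 6 if Rainfall >= 3 else 3 with the constant Predator = -1.
Deaths = Prey*Predator  [with Prey=-3, Predator=-1]  = 3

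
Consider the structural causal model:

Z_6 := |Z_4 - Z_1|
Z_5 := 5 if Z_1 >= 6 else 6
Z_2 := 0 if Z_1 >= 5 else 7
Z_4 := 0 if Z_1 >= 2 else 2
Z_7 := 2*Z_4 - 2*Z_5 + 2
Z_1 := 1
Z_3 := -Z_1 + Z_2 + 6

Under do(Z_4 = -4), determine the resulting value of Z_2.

7

The intervention breaks the incoming arrows to Z_4: Z_4 := 0 if Z_1 >= 2 else 2 no longer applies, and Z_4 = -4.
Since Z_2 is not a descendant of the intervened variable, it is unaffected.
Z_2 = 0 if Z_1 >= 5 else 7  [with Z_1=1]  = 7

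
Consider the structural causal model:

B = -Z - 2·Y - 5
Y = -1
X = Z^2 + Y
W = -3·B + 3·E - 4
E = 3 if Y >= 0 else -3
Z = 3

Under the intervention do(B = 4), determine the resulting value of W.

-25

The intervention breaks the incoming arrows to B: B = -Z - 2·Y - 5 no longer applies, and B = 4.
E = 3 if Y >= 0 else -3  [with Y=-1]  = -3
W = -3·B + 3·E - 4  [with B=4, E=-3]  = -25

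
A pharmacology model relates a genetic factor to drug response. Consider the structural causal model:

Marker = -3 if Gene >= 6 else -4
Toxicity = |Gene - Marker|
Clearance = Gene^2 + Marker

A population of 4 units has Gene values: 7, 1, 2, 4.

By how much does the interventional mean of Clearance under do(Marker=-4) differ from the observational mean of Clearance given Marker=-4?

10.5

Under do(Marker=-4), Marker's equation is replaced by Marker=-4 for every unit. Per-unit Clearance: 45, -3, 0, 12. Mean = 13.5.
Conditioning on Marker=-4 selects the 3 unit(s) with Gene ∈ {1, 2, 4}. Their Clearance values: -3, 0, 12. Mean = 3.
Difference = 13.5 − 3 = 10.5.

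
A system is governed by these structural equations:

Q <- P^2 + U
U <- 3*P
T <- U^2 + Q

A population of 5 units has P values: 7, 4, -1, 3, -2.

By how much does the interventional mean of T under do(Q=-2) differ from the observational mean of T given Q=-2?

Every unit gets Q=-2 under the intervention. T values become 439, 142, 7, 79, 34; E[T|do(Q=-2)] = 140.2.
E[T|Q=-2] averages over only the 2 units with Q=-2 (P = -1, -2): T = 7, 34, mean 20.5.
Difference = 140.2 − 20.5 = 119.7.

119.7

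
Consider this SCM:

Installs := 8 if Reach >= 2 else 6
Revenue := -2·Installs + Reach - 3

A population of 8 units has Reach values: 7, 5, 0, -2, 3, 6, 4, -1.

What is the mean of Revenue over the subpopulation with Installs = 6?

-16

Conditioning on Installs=6 selects the 3 unit(s) with Reach ∈ {0, -2, -1}. Their Revenue values: -15, -17, -16. Mean = -16.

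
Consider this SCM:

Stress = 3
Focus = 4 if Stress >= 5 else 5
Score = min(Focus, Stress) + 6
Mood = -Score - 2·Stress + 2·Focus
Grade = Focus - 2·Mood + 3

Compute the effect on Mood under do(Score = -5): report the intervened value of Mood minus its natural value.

The intervention breaks the incoming arrows to Score: Score = min(Focus, Stress) + 6 no longer applies, and Score = -5.
Focus = 4 if Stress >= 5 else 5  [with Stress=3]  = 5
Mood = -Score - 2·Stress + 2·Focus  [with Score=-5, Stress=3, Focus=5]  = 9
Without intervention: Focus = 4 if Stress >= 5 else 5  [with Stress=3]  = 5; Score = min(Focus, Stress) + 6  [with Focus=5, Stress=3]  = 9; Mood = -Score - 2·Stress + 2·Focus  [with Score=9, Stress=3, Focus=5]  = -5.
Change = 9 − (-5) = 14.

14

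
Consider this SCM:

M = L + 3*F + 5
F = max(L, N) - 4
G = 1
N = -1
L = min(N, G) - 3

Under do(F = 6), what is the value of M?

19

Intervening sets F = 6 and removes its equation (F = max(L, N) - 4).
L = min(N, G) - 3  [with N=-1, G=1]  = -4
M = L + 3*F + 5  [with L=-4, F=6]  = 19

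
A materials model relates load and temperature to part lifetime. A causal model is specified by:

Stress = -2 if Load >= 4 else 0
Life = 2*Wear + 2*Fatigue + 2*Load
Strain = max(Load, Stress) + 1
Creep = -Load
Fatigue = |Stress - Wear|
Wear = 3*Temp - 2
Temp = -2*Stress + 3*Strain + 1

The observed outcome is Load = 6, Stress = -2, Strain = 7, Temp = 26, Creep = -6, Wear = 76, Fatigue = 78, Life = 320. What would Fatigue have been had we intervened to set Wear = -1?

Intervening sets Wear = -1 and removes its equation (Wear = 3*Temp - 2).
Stress = -2 if Load >= 4 else 0  [with Load=6]  = -2
Fatigue = |Stress - Wear|  [with Stress=-2, Wear=-1]  = 1

1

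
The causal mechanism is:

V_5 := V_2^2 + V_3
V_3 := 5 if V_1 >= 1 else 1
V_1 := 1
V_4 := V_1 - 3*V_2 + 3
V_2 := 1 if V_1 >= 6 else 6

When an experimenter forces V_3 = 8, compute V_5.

44

do(V_3=8) replaces the equation V_3 := 5 if V_1 >= 1 else 1 with the constant V_3 = 8.
V_2 = 1 if V_1 >= 6 else 6  [with V_1=1]  = 6
V_5 = V_2^2 + V_3  [with V_2=6, V_3=8]  = 44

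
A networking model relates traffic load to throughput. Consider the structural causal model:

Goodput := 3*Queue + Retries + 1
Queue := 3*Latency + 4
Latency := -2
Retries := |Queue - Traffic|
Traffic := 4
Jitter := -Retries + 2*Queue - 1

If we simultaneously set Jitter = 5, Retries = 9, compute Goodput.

Setting Jitter = 5, Retries = 9 by intervention discards those variables' equations.
Queue = 3*Latency + 4  [with Latency=-2]  = -2
Goodput = 3*Queue + Retries + 1  [with Queue=-2, Retries=9]  = 4

4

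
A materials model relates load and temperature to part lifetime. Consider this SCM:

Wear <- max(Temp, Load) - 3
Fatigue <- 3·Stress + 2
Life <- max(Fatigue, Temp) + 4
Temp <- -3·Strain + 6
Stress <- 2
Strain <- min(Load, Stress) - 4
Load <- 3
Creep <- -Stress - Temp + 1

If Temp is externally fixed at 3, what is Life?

12

do(Temp=3) replaces the equation Temp <- -3·Strain + 6 with the constant Temp = 3.
Fatigue = 3·Stress + 2  [with Stress=2]  = 8
Life = max(Fatigue, Temp) + 4  [with Fatigue=8, Temp=3]  = 12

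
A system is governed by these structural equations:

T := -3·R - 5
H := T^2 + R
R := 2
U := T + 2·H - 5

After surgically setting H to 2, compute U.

-12

The intervention breaks the incoming arrows to H: H := T^2 + R no longer applies, and H = 2.
T = -3·R - 5  [with R=2]  = -11
U = T + 2·H - 5  [with T=-11, H=2]  = -12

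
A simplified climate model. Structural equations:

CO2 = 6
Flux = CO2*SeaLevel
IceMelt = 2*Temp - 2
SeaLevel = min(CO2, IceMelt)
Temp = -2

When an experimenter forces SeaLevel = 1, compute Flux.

Intervening sets SeaLevel = 1 and removes its equation (SeaLevel = min(CO2, IceMelt)).
Flux = CO2*SeaLevel  [with CO2=6, SeaLevel=1]  = 6

6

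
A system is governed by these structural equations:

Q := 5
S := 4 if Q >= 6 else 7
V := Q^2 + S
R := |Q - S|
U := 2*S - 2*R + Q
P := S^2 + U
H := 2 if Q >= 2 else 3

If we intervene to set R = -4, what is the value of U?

Intervening sets R = -4 and removes its equation (R := |Q - S|).
S = 4 if Q >= 6 else 7  [with Q=5]  = 7
U = 2*S - 2*R + Q  [with S=7, R=-4, Q=5]  = 27

27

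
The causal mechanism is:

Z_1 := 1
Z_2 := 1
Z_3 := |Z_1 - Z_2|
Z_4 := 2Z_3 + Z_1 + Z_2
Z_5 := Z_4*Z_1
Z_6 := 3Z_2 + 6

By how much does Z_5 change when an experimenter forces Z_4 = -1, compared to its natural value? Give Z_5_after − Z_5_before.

Intervening sets Z_4 = -1 and removes its equation (Z_4 := 2Z_3 + Z_1 + Z_2).
Z_5 = Z_4*Z_1  [with Z_4=-1, Z_1=1]  = -1
Without intervention: Z_3 = |Z_1 - Z_2|  [with Z_1=1, Z_2=1]  = 0; Z_4 = 2Z_3 + Z_1 + Z_2  [with Z_3=0, Z_1=1, Z_2=1]  = 2; Z_5 = Z_4*Z_1  [with Z_4=2, Z_1=1]  = 2.
Change = -1 − 2 = -3.

-3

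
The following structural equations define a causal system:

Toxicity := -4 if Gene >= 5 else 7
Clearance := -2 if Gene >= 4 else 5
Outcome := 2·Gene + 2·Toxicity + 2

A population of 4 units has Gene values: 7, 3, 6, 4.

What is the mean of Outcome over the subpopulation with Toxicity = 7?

Observing Toxicity=7 restricts to units where Toxicity's equation naturally yields 7: Gene ∈ {3, 4}. In that subpopulation Outcome = 22, 24, mean 23.

23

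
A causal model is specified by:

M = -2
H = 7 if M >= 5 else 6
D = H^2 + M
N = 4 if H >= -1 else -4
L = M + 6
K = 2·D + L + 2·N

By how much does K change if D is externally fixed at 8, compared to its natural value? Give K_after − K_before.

-52

The intervention breaks the incoming arrows to D: D = H^2 + M no longer applies, and D = 8.
H = 7 if M >= 5 else 6  [with M=-2]  = 6
N = 4 if H >= -1 else -4  [with H=6]  = 4
L = M + 6  [with M=-2]  = 4
K = 2·D + L + 2·N  [with D=8, L=4, N=4]  = 28
Without intervention: H = 7 if M >= 5 else 6  [with M=-2]  = 6; D = H^2 + M  [with H=6, M=-2]  = 34; N = 4 if H >= -1 else -4  [with H=6]  = 4; L = M + 6  [with M=-2]  = 4; K = 2·D + L + 2·N  [with D=34, L=4, N=4]  = 80.
Change = 28 − 80 = -52.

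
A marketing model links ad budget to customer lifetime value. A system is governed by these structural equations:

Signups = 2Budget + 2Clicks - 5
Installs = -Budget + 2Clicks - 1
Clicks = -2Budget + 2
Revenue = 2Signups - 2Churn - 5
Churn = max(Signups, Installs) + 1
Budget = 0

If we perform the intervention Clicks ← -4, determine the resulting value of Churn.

-8

do(Clicks=-4) replaces the equation Clicks = -2Budget + 2 with the constant Clicks = -4.
Installs = -Budget + 2Clicks - 1  [with Budget=0, Clicks=-4]  = -9
Signups = 2Budget + 2Clicks - 5  [with Budget=0, Clicks=-4]  = -13
Churn = max(Signups, Installs) + 1  [with Signups=-13, Installs=-9]  = -8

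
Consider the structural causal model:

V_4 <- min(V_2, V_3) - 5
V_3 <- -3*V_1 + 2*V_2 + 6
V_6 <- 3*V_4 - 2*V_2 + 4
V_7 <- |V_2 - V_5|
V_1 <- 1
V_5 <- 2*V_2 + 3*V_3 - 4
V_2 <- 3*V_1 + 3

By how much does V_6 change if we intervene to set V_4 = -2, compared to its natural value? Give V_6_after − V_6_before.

-9

Under do(V_4=-2), the mechanism V_4 <- min(V_2, V_3) - 5 is discarded; V_4 is fixed at -2.
V_2 = 3*V_1 + 3  [with V_1=1]  = 6
V_6 = 3*V_4 - 2*V_2 + 4  [with V_4=-2, V_2=6]  = -14
Without intervention: V_2 = 3*V_1 + 3  [with V_1=1]  = 6; V_3 = -3*V_1 + 2*V_2 + 6  [with V_1=1, V_2=6]  = 15; V_4 = min(V_2, V_3) - 5  [with V_2=6, V_3=15]  = 1; V_6 = 3*V_4 - 2*V_2 + 4  [with V_4=1, V_2=6]  = -5.
Change = -14 − (-5) = -9.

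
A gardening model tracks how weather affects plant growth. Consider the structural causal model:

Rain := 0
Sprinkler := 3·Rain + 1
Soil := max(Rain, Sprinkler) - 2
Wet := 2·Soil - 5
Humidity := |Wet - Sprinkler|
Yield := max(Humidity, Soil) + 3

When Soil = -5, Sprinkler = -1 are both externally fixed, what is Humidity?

14

Setting Soil = -5, Sprinkler = -1 by intervention discards those variables' equations.
Wet = 2·Soil - 5  [with Soil=-5]  = -15
Humidity = |Wet - Sprinkler|  [with Wet=-15, Sprinkler=-1]  = 14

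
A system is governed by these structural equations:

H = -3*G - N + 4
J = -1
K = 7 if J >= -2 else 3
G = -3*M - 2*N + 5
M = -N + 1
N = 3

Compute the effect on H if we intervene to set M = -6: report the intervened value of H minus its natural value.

-36

Under do(M=-6), the mechanism M = -N + 1 is discarded; M is fixed at -6.
G = -3*M - 2*N + 5  [with M=-6, N=3]  = 17
H = -3*G - N + 4  [with G=17, N=3]  = -50
Without intervention: M = -N + 1  [with N=3]  = -2; G = -3*M - 2*N + 5  [with M=-2, N=3]  = 5; H = -3*G - N + 4  [with G=5, N=3]  = -14.
Change = -50 − (-14) = -36.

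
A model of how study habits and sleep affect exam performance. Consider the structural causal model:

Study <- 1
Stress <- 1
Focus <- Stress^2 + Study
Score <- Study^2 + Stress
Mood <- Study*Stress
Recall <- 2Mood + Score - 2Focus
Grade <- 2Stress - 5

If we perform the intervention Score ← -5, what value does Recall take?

-7

Under do(Score=-5), the mechanism Score <- Study^2 + Stress is discarded; Score is fixed at -5.
Focus = Stress^2 + Study  [with Stress=1, Study=1]  = 2
Mood = Study*Stress  [with Study=1, Stress=1]  = 1
Recall = 2Mood + Score - 2Focus  [with Mood=1, Score=-5, Focus=2]  = -7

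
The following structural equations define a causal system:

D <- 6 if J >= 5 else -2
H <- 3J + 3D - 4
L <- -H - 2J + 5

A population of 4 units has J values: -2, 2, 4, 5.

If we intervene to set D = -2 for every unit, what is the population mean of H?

-3.25

The intervention sets D=-2 in all 4 units regardless of J. Recomputing H per unit gives -16, -4, 2, 5; average -3.25.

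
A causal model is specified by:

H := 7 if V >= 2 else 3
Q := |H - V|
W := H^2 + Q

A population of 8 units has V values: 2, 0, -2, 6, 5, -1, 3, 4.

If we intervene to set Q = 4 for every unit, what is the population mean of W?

Every unit gets Q=4 under the intervention. W values become 53, 13, 13, 53, 53, 13, 53, 53; E[W|do(Q=4)] = 38.

38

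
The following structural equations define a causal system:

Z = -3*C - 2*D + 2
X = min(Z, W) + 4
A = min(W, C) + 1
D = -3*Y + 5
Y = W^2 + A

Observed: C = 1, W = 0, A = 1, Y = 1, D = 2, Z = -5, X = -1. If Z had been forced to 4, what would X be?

Intervening sets Z = 4 and removes its equation (Z = -3*C - 2*D + 2).
X = min(Z, W) + 4  [with Z=4, W=0]  = 4

4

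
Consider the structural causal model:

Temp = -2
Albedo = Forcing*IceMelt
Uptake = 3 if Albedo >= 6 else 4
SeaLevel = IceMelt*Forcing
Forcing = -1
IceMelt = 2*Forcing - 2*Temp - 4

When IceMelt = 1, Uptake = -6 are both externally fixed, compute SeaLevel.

The joint intervention fixes IceMelt = 1, Uptake = -6, removing each variable's own equation.
SeaLevel = IceMelt*Forcing  [with IceMelt=1, Forcing=-1]  = -1

-1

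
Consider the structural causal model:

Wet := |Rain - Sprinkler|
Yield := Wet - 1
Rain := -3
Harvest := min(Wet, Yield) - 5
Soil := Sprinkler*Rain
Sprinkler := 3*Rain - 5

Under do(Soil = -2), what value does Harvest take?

5

The intervention breaks the incoming arrows to Soil: Soil := Sprinkler*Rain no longer applies, and Soil = -2.
No directed path runs from Soil to Harvest, so Harvest keeps its natural value.
Sprinkler = 3*Rain - 5  [with Rain=-3]  = -14
Wet = |Rain - Sprinkler|  [with Rain=-3, Sprinkler=-14]  = 11
Yield = Wet - 1  [with Wet=11]  = 10
Harvest = min(Wet, Yield) - 5  [with Wet=11, Yield=10]  = 5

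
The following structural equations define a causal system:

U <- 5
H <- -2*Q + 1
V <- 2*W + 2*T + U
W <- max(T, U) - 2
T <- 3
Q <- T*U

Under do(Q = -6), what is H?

Under do(Q=-6), the mechanism Q <- T*U is discarded; Q is fixed at -6.
H = -2*Q + 1  [with Q=-6]  = 13

13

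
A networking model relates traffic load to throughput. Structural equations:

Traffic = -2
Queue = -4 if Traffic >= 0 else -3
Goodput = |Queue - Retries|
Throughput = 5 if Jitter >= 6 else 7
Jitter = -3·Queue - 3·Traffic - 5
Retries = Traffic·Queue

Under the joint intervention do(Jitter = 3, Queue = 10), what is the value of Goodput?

The joint intervention fixes Jitter = 3, Queue = 10, removing each variable's own equation.
Retries = Traffic·Queue  [with Traffic=-2, Queue=10]  = -20
Goodput = |Queue - Retries|  [with Queue=10, Retries=-20]  = 30

30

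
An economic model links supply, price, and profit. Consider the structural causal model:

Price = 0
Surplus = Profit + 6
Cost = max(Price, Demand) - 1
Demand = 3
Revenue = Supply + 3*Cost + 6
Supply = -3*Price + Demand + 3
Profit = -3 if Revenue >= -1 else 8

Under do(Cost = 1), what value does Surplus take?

The intervention breaks the incoming arrows to Cost: Cost = max(Price, Demand) - 1 no longer applies, and Cost = 1.
Supply = -3*Price + Demand + 3  [with Price=0, Demand=3]  = 6
Revenue = Supply + 3*Cost + 6  [with Supply=6, Cost=1]  = 15
Profit = -3 if Revenue >= -1 else 8  [with Revenue=15]  = -3
Surplus = Profit + 6  [with Profit=-3]  = 3

3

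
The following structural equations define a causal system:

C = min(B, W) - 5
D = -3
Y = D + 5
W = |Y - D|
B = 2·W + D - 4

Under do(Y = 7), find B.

13

Under do(Y=7), the mechanism Y = D + 5 is discarded; Y is fixed at 7.
W = |Y - D|  [with Y=7, D=-3]  = 10
B = 2·W + D - 4  [with W=10, D=-3]  = 13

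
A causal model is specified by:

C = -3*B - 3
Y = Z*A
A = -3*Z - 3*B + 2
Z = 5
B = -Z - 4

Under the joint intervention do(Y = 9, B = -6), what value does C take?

The joint intervention fixes Y = 9, B = -6, removing each variable's own equation.
C = -3*B - 3  [with B=-6]  = 15

15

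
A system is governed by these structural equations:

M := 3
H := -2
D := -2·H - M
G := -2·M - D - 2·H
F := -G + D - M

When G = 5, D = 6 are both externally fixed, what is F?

-2

The joint intervention fixes G = 5, D = 6, removing each variable's own equation.
F = -G + D - M  [with G=5, D=6, M=3]  = -2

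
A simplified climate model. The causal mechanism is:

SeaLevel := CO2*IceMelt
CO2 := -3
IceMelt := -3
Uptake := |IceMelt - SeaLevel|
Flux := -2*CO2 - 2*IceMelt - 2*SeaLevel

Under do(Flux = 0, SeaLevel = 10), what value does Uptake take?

13

The joint intervention fixes Flux = 0, SeaLevel = 10, removing each variable's own equation.
Uptake = |IceMelt - SeaLevel|  [with IceMelt=-3, SeaLevel=10]  = 13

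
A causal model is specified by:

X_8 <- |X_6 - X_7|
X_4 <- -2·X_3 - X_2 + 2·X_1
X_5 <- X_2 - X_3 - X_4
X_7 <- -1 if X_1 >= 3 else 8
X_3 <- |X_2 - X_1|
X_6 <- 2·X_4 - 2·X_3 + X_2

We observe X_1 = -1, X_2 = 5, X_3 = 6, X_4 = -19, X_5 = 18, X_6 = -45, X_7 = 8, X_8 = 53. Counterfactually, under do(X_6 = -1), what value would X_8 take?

Intervening sets X_6 = -1 and removes its equation (X_6 <- 2·X_4 - 2·X_3 + X_2).
X_7 = -1 if X_1 >= 3 else 8  [with X_1=-1]  = 8
X_8 = |X_6 - X_7|  [with X_6=-1, X_7=8]  = 9

9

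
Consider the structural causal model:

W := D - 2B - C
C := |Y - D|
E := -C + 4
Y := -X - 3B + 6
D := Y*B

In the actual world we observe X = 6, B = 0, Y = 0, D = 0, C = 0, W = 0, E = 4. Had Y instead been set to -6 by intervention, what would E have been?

-2

The intervention breaks the incoming arrows to Y: Y := -X - 3B + 6 no longer applies, and Y = -6.
D = Y*B  [with Y=-6, B=0]  = 0
C = |Y - D|  [with Y=-6, D=0]  = 6
E = -C + 4  [with C=6]  = -2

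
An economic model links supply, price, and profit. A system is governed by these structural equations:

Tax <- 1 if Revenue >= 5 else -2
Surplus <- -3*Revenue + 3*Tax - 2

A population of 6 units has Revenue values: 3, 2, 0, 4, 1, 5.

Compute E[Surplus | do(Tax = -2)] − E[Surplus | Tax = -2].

Under do(Tax=-2), Tax's equation is replaced by Tax=-2 for every unit. Per-unit Surplus: -17, -14, -8, -20, -11, -23. Mean = -15.5.
Conditioning on Tax=-2 selects the 5 unit(s) with Revenue ∈ {3, 2, 0, 4, 1}. Their Surplus values: -17, -14, -8, -20, -11. Mean = -14.
Difference = -15.5 − (-14) = -1.5.

-1.5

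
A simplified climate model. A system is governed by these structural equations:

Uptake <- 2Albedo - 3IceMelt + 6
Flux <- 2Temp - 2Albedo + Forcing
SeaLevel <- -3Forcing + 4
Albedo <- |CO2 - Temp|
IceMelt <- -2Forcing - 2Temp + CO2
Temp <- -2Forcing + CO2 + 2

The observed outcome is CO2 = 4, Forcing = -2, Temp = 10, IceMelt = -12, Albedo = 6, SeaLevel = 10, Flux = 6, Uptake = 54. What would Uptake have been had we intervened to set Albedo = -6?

30

do(Albedo=-6) replaces the equation Albedo <- |CO2 - Temp| with the constant Albedo = -6.
Temp = -2Forcing + CO2 + 2  [with Forcing=-2, CO2=4]  = 10
IceMelt = -2Forcing - 2Temp + CO2  [with Forcing=-2, Temp=10, CO2=4]  = -12
Uptake = 2Albedo - 3IceMelt + 6  [with Albedo=-6, IceMelt=-12]  = 30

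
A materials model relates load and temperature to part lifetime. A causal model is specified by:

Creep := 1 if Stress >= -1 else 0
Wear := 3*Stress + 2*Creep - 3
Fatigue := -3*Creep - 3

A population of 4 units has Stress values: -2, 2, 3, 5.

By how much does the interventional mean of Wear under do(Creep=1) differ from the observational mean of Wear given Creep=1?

do(Creep=1) breaks Creep's dependence on Stress. With Creep=1 fixed, Wear across the units is -7, 5, 8, 14, mean 5.
E[Wear|Creep=1] averages over only the 3 units with Creep=1 (Stress = 2, 3, 5): Wear = 5, 8, 14, mean 9.
Difference = 5 − 9 = -4.

-4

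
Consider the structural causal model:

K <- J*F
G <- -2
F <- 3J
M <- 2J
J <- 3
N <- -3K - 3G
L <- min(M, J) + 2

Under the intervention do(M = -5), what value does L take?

do(M=-5) replaces the equation M <- 2J with the constant M = -5.
L = min(M, J) + 2  [with M=-5, J=3]  = -3

-3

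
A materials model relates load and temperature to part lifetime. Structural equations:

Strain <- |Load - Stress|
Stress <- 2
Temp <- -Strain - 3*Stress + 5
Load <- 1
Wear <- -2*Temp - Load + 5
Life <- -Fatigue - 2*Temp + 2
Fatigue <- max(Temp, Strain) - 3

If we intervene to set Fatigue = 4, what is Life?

Intervening sets Fatigue = 4 and removes its equation (Fatigue <- max(Temp, Strain) - 3).
Strain = |Load - Stress|  [with Load=1, Stress=2]  = 1
Temp = -Strain - 3*Stress + 5  [with Strain=1, Stress=2]  = -2
Life = -Fatigue - 2*Temp + 2  [with Fatigue=4, Temp=-2]  = 2

2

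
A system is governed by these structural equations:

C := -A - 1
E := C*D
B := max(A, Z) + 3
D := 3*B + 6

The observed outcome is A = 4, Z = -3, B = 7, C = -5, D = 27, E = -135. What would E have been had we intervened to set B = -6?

The intervention breaks the incoming arrows to B: B := max(A, Z) + 3 no longer applies, and B = -6.
C = -A - 1  [with A=4]  = -5
D = 3*B + 6  [with B=-6]  = -12
E = C*D  [with C=-5, D=-12]  = 60

60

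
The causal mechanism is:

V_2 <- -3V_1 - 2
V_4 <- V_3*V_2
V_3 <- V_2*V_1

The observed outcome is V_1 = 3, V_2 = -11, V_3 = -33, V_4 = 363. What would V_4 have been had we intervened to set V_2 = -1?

Under do(V_2=-1), the mechanism V_2 <- -3V_1 - 2 is discarded; V_2 is fixed at -1.
V_3 = V_2*V_1  [with V_2=-1, V_1=3]  = -3
V_4 = V_3*V_2  [with V_3=-3, V_2=-1]  = 3

3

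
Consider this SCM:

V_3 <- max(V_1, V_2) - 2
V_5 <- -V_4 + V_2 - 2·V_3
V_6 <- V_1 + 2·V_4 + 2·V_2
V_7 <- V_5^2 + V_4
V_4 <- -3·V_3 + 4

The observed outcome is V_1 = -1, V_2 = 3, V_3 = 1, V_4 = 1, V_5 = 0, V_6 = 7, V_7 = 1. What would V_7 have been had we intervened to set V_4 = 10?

The intervention breaks the incoming arrows to V_4: V_4 <- -3·V_3 + 4 no longer applies, and V_4 = 10.
V_3 = max(V_1, V_2) - 2  [with V_1=-1, V_2=3]  = 1
V_5 = -V_4 + V_2 - 2·V_3  [with V_4=10, V_2=3, V_3=1]  = -9
V_7 = V_5^2 + V_4  [with V_5=-9, V_4=10]  = 91

91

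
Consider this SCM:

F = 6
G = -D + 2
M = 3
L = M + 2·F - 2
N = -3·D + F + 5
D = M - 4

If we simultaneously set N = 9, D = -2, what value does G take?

4

Under do(N = 9, D = -2), each intervened variable's structural equation is replaced by its fixed value.
G = -D + 2  [with D=-2]  = 4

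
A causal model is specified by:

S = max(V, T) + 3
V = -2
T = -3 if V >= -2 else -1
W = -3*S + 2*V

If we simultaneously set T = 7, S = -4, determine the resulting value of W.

Setting T = 7, S = -4 by intervention discards those variables' equations.
W = -3*S + 2*V  [with S=-4, V=-2]  = 8

8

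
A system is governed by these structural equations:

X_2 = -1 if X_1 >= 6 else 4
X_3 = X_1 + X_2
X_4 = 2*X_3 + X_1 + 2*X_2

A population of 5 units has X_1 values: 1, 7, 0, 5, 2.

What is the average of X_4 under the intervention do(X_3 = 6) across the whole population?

21

The intervention sets X_3=6 in all 5 units regardless of X_1. Recomputing X_4 per unit gives 21, 17, 20, 25, 22; average 21.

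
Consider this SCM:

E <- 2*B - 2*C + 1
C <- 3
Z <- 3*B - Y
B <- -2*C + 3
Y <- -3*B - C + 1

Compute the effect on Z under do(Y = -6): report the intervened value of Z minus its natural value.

13

Intervening sets Y = -6 and removes its equation (Y <- -3*B - C + 1).
B = -2*C + 3  [with C=3]  = -3
Z = 3*B - Y  [with B=-3, Y=-6]  = -3
Without intervention: B = -2*C + 3  [with C=3]  = -3; Y = -3*B - C + 1  [with B=-3, C=3]  = 7; Z = 3*B - Y  [with B=-3, Y=7]  = -16.
Change = -3 − (-16) = 13.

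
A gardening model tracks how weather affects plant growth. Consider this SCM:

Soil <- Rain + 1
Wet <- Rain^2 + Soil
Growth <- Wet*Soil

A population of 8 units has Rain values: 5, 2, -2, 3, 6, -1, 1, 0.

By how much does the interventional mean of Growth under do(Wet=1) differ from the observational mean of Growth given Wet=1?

2.25

Under do(Wet=1), Wet's equation is replaced by Wet=1 for every unit. Per-unit Growth: 6, 3, -1, 4, 7, 0, 2, 1. Mean = 2.75.
Conditioning on Wet=1 selects the 2 unit(s) with Rain ∈ {-1, 0}. Their Growth values: 0, 1. Mean = 0.5.
Difference = 2.75 − 0.5 = 2.25.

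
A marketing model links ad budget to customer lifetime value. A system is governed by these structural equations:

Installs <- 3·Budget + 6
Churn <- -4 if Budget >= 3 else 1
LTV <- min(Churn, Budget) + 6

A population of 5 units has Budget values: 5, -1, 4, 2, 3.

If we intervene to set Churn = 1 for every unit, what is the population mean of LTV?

6.6

The intervention sets Churn=1 in all 5 units regardless of Budget. Recomputing LTV per unit gives 7, 5, 7, 7, 7; average 6.6.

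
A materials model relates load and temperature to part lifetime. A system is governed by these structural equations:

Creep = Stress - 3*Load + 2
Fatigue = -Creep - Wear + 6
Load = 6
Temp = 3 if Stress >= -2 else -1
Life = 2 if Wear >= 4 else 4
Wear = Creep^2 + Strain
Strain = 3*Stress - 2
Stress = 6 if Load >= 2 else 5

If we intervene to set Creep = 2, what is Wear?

The intervention breaks the incoming arrows to Creep: Creep = Stress - 3*Load + 2 no longer applies, and Creep = 2.
Stress = 6 if Load >= 2 else 5  [with Load=6]  = 6
Strain = 3*Stress - 2  [with Stress=6]  = 16
Wear = Creep^2 + Strain  [with Creep=2, Strain=16]  = 20

20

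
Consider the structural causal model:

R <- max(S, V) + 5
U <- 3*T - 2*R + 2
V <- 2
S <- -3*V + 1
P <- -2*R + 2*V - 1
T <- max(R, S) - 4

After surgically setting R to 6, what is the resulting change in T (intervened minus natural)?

-1

The intervention breaks the incoming arrows to R: R <- max(S, V) + 5 no longer applies, and R = 6.
S = -3*V + 1  [with V=2]  = -5
T = max(R, S) - 4  [with R=6, S=-5]  = 2
Without intervention: S = -3*V + 1  [with V=2]  = -5; R = max(S, V) + 5  [with S=-5, V=2]  = 7; T = max(R, S) - 4  [with R=7, S=-5]  = 3.
Change = 2 − 3 = -1.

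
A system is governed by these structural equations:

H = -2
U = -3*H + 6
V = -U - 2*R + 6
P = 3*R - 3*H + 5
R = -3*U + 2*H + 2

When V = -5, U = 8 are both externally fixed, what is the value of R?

-26

Setting V = -5, U = 8 by intervention discards those variables' equations.
R = -3*U + 2*H + 2  [with U=8, H=-2]  = -26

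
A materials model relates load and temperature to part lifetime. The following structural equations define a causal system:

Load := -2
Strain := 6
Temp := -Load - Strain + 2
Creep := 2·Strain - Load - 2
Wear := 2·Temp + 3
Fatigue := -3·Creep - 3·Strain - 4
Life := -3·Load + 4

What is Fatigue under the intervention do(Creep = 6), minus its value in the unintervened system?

Under do(Creep=6), the mechanism Creep := 2·Strain - Load - 2 is discarded; Creep is fixed at 6.
Fatigue = -3·Creep - 3·Strain - 4  [with Creep=6, Strain=6]  = -40
Without intervention: Creep = 2·Strain - Load - 2  [with Strain=6, Load=-2]  = 12; Fatigue = -3·Creep - 3·Strain - 4  [with Creep=12, Strain=6]  = -58.
Change = -40 − (-58) = 18.

18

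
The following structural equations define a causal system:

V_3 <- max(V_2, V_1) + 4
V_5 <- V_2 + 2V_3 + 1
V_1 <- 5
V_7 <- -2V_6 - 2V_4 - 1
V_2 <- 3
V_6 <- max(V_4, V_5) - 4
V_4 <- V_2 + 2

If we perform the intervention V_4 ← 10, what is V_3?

Under do(V_4=10), the mechanism V_4 <- V_2 + 2 is discarded; V_4 is fixed at 10.
Since V_3 is not a descendant of the intervened variable, it is unaffected.
V_3 = max(V_2, V_1) + 4  [with V_2=3, V_1=5]  = 9

9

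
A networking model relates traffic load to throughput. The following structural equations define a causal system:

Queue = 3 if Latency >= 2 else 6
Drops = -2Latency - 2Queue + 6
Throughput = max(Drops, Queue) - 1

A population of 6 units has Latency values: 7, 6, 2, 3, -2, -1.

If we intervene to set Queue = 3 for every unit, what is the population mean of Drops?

The intervention sets Queue=3 in all 6 units regardless of Latency. Recomputing Drops per unit gives -14, -12, -4, -6, 4, 2; average -5.

-5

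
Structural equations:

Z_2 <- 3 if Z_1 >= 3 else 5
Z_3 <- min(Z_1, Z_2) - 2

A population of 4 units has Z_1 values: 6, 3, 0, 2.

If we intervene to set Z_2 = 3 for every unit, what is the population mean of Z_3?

The intervention sets Z_2=3 in all 4 units regardless of Z_1. Recomputing Z_3 per unit gives 1, 1, -2, 0; average 0.

0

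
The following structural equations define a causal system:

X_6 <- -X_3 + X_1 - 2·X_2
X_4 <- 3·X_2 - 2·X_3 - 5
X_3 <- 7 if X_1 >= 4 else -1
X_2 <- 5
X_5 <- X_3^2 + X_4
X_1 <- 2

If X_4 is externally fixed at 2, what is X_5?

Intervening sets X_4 = 2 and removes its equation (X_4 <- 3·X_2 - 2·X_3 - 5).
X_3 = 7 if X_1 >= 4 else -1  [with X_1=2]  = -1
X_5 = X_3^2 + X_4  [with X_3=-1, X_4=2]  = 3

3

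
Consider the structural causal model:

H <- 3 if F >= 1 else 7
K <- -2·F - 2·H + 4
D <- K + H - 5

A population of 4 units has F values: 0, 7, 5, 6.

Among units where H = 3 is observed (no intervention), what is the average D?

-16

Conditioning on H=3 selects the 3 unit(s) with F ∈ {7, 5, 6}. Their D values: -18, -14, -16. Mean = -16.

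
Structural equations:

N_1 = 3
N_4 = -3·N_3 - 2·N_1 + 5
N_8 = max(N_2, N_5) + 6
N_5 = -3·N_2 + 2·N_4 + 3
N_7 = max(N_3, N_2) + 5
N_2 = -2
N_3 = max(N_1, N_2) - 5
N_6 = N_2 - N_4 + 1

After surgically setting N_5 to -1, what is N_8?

do(N_5=-1) replaces the equation N_5 = -3·N_2 + 2·N_4 + 3 with the constant N_5 = -1.
N_8 = max(N_2, N_5) + 6  [with N_2=-2, N_5=-1]  = 5

5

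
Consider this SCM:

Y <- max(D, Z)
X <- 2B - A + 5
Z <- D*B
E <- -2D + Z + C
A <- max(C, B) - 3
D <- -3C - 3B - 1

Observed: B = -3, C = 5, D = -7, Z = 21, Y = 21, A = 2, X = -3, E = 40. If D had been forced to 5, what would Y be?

5

do(D=5) replaces the equation D <- -3C - 3B - 1 with the constant D = 5.
Z = D*B  [with D=5, B=-3]  = -15
Y = max(D, Z)  [with D=5, Z=-15]  = 5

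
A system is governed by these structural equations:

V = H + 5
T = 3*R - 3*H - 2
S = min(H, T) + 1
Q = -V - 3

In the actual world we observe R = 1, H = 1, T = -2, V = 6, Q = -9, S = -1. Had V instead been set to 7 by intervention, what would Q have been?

Intervening sets V = 7 and removes its equation (V = H + 5).
Q = -V - 3  [with V=7]  = -10

-10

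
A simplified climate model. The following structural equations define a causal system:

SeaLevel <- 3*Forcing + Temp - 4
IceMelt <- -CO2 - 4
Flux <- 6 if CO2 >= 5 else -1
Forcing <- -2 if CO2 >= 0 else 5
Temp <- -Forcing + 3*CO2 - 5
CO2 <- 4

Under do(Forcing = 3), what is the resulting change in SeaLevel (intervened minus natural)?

10

do(Forcing=3) replaces the equation Forcing <- -2 if CO2 >= 0 else 5 with the constant Forcing = 3.
Temp = -Forcing + 3*CO2 - 5  [with Forcing=3, CO2=4]  = 4
SeaLevel = 3*Forcing + Temp - 4  [with Forcing=3, Temp=4]  = 9
Without intervention: Forcing = -2 if CO2 >= 0 else 5  [with CO2=4]  = -2; Temp = -Forcing + 3*CO2 - 5  [with Forcing=-2, CO2=4]  = 9; SeaLevel = 3*Forcing + Temp - 4  [with Forcing=-2, Temp=9]  = -1.
Change = 9 − (-1) = 10.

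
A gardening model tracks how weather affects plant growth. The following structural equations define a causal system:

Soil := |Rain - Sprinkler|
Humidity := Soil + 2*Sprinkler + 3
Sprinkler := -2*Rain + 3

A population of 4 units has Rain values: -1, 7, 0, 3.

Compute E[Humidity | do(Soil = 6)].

do(Soil=6) breaks Soil's dependence on Rain. With Soil=6 fixed, Humidity across the units is 19, -13, 15, 3, mean 6.

6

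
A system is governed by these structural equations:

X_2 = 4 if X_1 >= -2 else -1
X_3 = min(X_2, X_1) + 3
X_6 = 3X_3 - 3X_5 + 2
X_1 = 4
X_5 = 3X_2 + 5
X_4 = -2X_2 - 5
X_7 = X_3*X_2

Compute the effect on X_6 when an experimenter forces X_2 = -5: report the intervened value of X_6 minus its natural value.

Under do(X_2=-5), the mechanism X_2 = 4 if X_1 >= -2 else -1 is discarded; X_2 is fixed at -5.
X_3 = min(X_2, X_1) + 3  [with X_2=-5, X_1=4]  = -2
X_5 = 3X_2 + 5  [with X_2=-5]  = -10
X_6 = 3X_3 - 3X_5 + 2  [with X_3=-2, X_5=-10]  = 26
Without intervention: X_2 = 4 if X_1 >= -2 else -1  [with X_1=4]  = 4; X_3 = min(X_2, X_1) + 3  [with X_2=4, X_1=4]  = 7; X_5 = 3X_2 + 5  [with X_2=4]  = 17; X_6 = 3X_3 - 3X_5 + 2  [with X_3=7, X_5=17]  = -28.
Change = 26 − (-28) = 54.

54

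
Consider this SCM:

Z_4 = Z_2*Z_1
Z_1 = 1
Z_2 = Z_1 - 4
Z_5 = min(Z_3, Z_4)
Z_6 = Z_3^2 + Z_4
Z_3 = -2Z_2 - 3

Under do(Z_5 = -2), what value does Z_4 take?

The intervention breaks the incoming arrows to Z_5: Z_5 = min(Z_3, Z_4) no longer applies, and Z_5 = -2.
Since Z_4 is not a descendant of the intervened variable, it is unaffected.
Z_2 = Z_1 - 4  [with Z_1=1]  = -3
Z_4 = Z_2*Z_1  [with Z_2=-3, Z_1=1]  = -3

-3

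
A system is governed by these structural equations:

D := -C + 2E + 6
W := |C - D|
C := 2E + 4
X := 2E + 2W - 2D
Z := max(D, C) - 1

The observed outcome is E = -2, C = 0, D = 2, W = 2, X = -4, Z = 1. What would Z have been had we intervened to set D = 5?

4

The intervention breaks the incoming arrows to D: D := -C + 2E + 6 no longer applies, and D = 5.
C = 2E + 4  [with E=-2]  = 0
Z = max(D, C) - 1  [with D=5, C=0]  = 4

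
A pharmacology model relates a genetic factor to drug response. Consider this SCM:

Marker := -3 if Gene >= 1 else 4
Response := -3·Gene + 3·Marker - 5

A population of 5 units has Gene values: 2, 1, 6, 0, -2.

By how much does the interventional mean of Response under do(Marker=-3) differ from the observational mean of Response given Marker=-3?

4.8

Under do(Marker=-3), Marker's equation is replaced by Marker=-3 for every unit. Per-unit Response: -20, -17, -32, -14, -8. Mean = -18.2.
E[Response|Marker=-3] averages over only the 3 units with Marker=-3 (Gene = 2, 1, 6): Response = -20, -17, -32, mean -23.
Difference = -18.2 − (-23) = 4.8.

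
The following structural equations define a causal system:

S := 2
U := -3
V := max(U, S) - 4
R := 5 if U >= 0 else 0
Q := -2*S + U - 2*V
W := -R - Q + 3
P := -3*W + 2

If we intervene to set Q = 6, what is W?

-3

The intervention breaks the incoming arrows to Q: Q := -2*S + U - 2*V no longer applies, and Q = 6.
R = 5 if U >= 0 else 0  [with U=-3]  = 0
W = -R - Q + 3  [with R=0, Q=6]  = -3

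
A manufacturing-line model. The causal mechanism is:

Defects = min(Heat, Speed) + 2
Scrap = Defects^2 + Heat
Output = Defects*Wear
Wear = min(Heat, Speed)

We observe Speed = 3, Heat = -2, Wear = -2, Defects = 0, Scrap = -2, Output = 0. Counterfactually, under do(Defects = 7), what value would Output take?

-14

Under do(Defects=7), the mechanism Defects = min(Heat, Speed) + 2 is discarded; Defects is fixed at 7.
Wear = min(Heat, Speed)  [with Heat=-2, Speed=3]  = -2
Output = Defects*Wear  [with Defects=7, Wear=-2]  = -14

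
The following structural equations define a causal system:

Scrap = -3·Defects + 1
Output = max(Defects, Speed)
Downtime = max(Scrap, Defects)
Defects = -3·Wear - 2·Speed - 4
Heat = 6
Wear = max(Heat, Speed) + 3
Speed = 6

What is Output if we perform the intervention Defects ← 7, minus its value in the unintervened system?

1

Under do(Defects=7), the mechanism Defects = -3·Wear - 2·Speed - 4 is discarded; Defects is fixed at 7.
Output = max(Defects, Speed)  [with Defects=7, Speed=6]  = 7
Without intervention: Wear = max(Heat, Speed) + 3  [with Heat=6, Speed=6]  = 9; Defects = -3·Wear - 2·Speed - 4  [with Wear=9, Speed=6]  = -43; Output = max(Defects, Speed)  [with Defects=-43, Speed=6]  = 6.
Change = 7 − 6 = 1.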